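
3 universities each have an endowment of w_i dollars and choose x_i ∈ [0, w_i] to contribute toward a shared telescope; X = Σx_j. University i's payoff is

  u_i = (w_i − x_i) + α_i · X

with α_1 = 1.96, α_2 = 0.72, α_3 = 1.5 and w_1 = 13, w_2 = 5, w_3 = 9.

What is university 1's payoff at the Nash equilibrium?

43.12

∂u_i/∂x_i = α_i − 1, so university i contributes w_i if α_i > 1, else 0.
α_i > 1 for i ∈ {1, 3}; NE contributions (13, 0, 9), X = 22.
u_1 = (13 − 13) + 1.96·22 = 43.12.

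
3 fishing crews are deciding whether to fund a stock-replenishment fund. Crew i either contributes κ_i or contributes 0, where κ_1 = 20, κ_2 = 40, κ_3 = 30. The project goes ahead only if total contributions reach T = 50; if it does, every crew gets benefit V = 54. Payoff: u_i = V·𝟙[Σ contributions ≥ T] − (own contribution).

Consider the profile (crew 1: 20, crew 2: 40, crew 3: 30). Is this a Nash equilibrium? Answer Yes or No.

No

Total = 90 ≥ 50: provided.
Crew 1 (pledges 20, payoff 34): dropping to 0 → total 70, payoff 54. Profitable deviation.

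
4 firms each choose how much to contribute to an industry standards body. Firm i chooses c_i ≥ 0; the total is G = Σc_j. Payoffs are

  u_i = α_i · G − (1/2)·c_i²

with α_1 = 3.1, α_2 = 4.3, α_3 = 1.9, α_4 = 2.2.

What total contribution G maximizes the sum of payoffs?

46

Planner FOC: ∂(Σu_j)/∂c_i = (Σα_j) − c_i = 0, so c_i^SO = Σα_j = 11.5 for every i; G^SO = 46.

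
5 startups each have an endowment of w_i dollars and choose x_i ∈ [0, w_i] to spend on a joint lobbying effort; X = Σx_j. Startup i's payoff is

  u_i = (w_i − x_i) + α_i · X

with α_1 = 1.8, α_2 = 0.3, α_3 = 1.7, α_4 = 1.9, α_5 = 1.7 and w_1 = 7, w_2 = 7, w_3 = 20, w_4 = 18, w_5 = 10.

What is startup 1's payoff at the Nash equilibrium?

∂u_i/∂x_i = α_i − 1, so startup i contributes w_i if α_i > 1, else 0.
α_i > 1 for i ∈ {1, 3, 4, 5}; NE contributions (7, 0, 20, 18, 10), X = 55.
u_1 = (7 − 7) + 1.8·55 = 99.

99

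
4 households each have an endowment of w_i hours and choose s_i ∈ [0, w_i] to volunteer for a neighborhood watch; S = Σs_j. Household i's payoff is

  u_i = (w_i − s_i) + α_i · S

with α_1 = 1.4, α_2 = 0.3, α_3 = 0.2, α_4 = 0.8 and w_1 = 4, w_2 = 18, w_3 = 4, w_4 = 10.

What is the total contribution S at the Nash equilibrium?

∂u_i/∂s_i = α_i − 1, so household i contributes w_i if α_i > 1, else 0.
α_i > 1 for i ∈ {1}; NE contributions (4, 0, 0, 0), S = 4.

4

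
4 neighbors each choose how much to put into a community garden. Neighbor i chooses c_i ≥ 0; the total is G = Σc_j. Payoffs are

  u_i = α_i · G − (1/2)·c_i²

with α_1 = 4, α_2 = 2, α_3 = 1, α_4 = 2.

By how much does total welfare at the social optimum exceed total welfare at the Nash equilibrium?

Neighbor i's FOC: ∂u_i/∂c_i = α_i − c_i = 0, so c_i* = α_i.
NE contributions = (4, 2, 1, 2); G = 9.
W^NE = (Σα)·G − ½Σα_i² = 9² − ½·25 = 68.5.
Planner sets c_i = Σα_j = 9 for every i, so G^SO = 4·9 = 36.
W^SO = (Σα)·G^SO − ½·4·(Σα)² = (4/2)·9² = 162.
Deadweight loss = W^SO − W^NE = 93.5.

93.5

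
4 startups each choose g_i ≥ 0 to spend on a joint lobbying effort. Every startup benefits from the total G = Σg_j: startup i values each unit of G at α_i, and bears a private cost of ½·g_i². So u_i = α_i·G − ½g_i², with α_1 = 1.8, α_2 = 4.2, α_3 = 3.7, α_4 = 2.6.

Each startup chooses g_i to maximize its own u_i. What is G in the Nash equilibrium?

12.3

Startup i's FOC: ∂u_i/∂g_i = α_i − g_i = 0, so g_i* = α_i.
NE contributions = (1.8, 4.2, 3.7, 2.6); G = 12.3.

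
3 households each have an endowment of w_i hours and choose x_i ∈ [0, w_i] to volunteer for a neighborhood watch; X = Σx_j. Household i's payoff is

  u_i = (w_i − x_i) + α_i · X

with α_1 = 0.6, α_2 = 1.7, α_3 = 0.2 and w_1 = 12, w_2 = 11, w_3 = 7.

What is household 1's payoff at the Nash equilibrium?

∂u_i/∂x_i = α_i − 1, so household i contributes w_i if α_i > 1, else 0.
α_i > 1 for i ∈ {2}; NE contributions (0, 11, 0), X = 11.
u_1 = (12 − 0) + 0.6·11 = 18.6.

18.6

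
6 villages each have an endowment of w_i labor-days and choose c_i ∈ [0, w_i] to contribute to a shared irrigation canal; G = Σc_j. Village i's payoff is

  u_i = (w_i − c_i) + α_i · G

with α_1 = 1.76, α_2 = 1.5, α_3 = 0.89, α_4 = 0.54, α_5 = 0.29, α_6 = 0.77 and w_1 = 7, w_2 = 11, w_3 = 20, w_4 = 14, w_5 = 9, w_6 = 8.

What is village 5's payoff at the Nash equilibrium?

∂u_i/∂c_i = α_i − 1, so village i contributes w_i if α_i > 1, else 0.
α_i > 1 for i ∈ {1, 2}; NE contributions (7, 11, 0, 0, 0, 0), G = 18.
u_5 = (9 − 0) + 0.29·18 = 14.22.

14.22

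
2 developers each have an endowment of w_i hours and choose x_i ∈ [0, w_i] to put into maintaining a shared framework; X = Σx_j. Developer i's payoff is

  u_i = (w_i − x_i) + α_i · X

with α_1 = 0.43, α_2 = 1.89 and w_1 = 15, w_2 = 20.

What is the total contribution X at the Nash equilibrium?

∂u_i/∂x_i = α_i − 1, so developer i contributes w_i if α_i > 1, else 0.
α_i > 1 for i ∈ {2}; NE contributions (0, 20), X = 20.

20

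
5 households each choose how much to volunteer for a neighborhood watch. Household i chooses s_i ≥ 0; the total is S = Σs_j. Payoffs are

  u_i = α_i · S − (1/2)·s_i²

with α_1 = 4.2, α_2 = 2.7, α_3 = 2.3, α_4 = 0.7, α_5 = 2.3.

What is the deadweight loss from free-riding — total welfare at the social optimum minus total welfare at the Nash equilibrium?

Household i's FOC: ∂u_i/∂s_i = α_i − s_i = 0, so s_i* = α_i.
NE contributions = (4.2, 2.7, 2.3, 0.7, 2.3); S = 12.2.
W^NE = (Σα)·S − ½Σα_i² = 12.2² − ½·36 = 130.84.
Planner sets s_i = Σα_j = 12.2 for every i, so S^SO = 5·12.2 = 61.
W^SO = (Σα)·S^SO − ½·5·(Σα)² = (5/2)·12.2² = 372.1.
Deadweight loss = W^SO − W^NE = 241.26.

241.26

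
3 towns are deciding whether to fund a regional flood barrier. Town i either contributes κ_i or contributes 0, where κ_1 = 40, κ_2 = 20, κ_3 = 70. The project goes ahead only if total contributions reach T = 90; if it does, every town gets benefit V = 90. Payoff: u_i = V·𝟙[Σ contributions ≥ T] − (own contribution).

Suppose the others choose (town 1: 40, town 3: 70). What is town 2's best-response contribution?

0

Others' total = 110 ≥ 90; contributing adds cost 20 for no extra benefit.
Best response: 0.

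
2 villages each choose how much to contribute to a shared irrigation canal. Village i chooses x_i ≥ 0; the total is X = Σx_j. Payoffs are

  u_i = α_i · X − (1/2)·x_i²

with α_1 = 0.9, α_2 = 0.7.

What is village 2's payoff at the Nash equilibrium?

Village i's FOC: ∂u_i/∂x_i = α_i − x_i = 0, so x_i* = α_i.
NE contributions = (0.9, 0.7); X = 1.6.
u_2 = α_2·X − ½·(x_2)² = 0.7·1.6 − ½·0.7² = 0.875.

0.875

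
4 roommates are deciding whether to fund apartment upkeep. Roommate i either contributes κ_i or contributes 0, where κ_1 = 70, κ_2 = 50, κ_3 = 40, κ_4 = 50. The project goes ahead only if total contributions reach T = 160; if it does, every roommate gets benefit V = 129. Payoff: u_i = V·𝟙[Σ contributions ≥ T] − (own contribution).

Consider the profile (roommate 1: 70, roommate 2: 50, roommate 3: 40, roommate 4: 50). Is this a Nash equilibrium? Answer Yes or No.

Total = 210 ≥ 160: provided.
Roommate 1 (pledges 70, payoff 59): dropping to 0 → total 140, payoff 0. No gain.
Roommate 2 (pledges 50, payoff 79): dropping to 0 → total 160, payoff 129. Profitable deviation.

No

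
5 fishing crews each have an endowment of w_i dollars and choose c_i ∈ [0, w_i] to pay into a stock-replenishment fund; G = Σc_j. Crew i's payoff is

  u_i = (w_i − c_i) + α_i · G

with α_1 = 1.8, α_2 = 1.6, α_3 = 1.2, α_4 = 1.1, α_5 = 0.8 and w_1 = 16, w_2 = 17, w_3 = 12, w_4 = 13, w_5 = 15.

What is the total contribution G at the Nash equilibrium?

58

∂u_i/∂c_i = α_i − 1, so crew i contributes w_i if α_i > 1, else 0.
α_i > 1 for i ∈ {1, 2, 3, 4}; NE contributions (16, 17, 12, 13, 0), G = 58.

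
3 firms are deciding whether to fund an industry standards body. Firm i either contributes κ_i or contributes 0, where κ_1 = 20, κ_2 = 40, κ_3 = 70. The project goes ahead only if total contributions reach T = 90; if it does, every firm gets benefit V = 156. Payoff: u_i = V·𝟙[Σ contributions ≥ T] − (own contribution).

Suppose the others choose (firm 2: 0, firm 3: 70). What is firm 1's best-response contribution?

Others' total = 70. Contributing 20 brings total to 90 ≥ 90: gain V − κ_1 = 136.
Best response: 20.

20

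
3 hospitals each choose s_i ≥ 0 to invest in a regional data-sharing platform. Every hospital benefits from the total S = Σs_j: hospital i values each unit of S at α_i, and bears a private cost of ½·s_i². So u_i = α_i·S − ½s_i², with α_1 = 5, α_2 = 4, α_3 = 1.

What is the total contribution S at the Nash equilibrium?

Hospital i's FOC: ∂u_i/∂s_i = α_i − s_i = 0, so s_i* = α_i.
NE contributions = (5, 4, 1); S = 10.

10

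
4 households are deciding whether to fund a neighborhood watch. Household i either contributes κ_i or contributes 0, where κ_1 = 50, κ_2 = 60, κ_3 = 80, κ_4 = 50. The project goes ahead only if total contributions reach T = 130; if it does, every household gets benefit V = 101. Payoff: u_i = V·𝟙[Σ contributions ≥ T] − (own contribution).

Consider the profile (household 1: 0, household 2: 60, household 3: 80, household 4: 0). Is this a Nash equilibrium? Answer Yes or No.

Yes

Total = 140 ≥ 130: provided.
Household 1 (pledges 0, payoff 101): pledging 50 → total 190, payoff 51. No gain.
Household 2 (pledges 60, payoff 41): dropping to 0 → total 80, payoff 0. No gain.
Household 3 (pledges 80, payoff 21): dropping to 0 → total 60, payoff 0. No gain.
Household 4 (pledges 0, payoff 101): pledging 50 → total 190, payoff 51. No gain.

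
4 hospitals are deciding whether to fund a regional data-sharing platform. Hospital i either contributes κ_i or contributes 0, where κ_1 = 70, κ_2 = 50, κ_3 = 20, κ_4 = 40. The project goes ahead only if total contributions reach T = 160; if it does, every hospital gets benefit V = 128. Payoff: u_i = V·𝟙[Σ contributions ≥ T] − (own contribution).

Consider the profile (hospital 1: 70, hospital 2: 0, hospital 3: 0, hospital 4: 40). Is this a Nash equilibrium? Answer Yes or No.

Total = 110 < 160: not provided.
Hospital 1 (pledges 70, payoff -70): dropping to 0 → total 40, payoff 0. Profitable deviation.

No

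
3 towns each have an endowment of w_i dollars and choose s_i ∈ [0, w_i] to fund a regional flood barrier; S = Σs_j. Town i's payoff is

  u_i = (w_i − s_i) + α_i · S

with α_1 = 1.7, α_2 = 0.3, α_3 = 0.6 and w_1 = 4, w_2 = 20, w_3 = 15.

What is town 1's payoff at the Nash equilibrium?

∂u_i/∂s_i = α_i − 1, so town i contributes w_i if α_i > 1, else 0.
α_i > 1 for i ∈ {1}; NE contributions (4, 0, 0), S = 4.
u_1 = (4 − 4) + 1.7·4 = 6.8.

6.8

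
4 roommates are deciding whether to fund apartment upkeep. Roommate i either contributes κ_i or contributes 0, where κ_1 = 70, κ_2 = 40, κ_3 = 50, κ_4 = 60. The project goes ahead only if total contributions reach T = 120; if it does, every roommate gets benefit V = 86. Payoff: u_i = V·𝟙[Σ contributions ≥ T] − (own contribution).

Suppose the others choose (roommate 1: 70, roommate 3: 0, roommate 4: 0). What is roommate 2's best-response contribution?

0

Others' total = 70. Even contributing 40 gives 110 < 120: no benefit either way.
Best response: 0.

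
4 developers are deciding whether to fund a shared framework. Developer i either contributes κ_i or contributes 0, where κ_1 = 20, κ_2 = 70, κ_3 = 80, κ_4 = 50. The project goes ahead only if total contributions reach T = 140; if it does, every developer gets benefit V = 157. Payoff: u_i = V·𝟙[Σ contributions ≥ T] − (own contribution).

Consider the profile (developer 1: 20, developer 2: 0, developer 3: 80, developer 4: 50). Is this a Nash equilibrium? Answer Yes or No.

Total = 150 ≥ 140: provided.
Developer 1 (pledges 20, payoff 137): dropping to 0 → total 130, payoff 0. No gain.
Developer 2 (pledges 0, payoff 157): pledging 70 → total 220, payoff 87. No gain.
Developer 3 (pledges 80, payoff 77): dropping to 0 → total 70, payoff 0. No gain.
Developer 4 (pledges 50, payoff 107): dropping to 0 → total 100, payoff 0. No gain.

Yes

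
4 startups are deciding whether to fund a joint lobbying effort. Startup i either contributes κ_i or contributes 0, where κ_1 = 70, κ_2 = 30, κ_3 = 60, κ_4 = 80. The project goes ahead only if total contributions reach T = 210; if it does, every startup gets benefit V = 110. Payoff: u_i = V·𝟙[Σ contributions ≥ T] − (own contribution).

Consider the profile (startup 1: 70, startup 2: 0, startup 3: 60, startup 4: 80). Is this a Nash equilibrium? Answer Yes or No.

Yes

Total = 210 ≥ 210: provided.
Startup 1 (pledges 70, payoff 40): dropping to 0 → total 140, payoff 0. No gain.
Startup 2 (pledges 0, payoff 110): pledging 30 → total 240, payoff 80. No gain.
Startup 3 (pledges 60, payoff 50): dropping to 0 → total 150, payoff 0. No gain.
Startup 4 (pledges 80, payoff 30): dropping to 0 → total 130, payoff 0. No gain.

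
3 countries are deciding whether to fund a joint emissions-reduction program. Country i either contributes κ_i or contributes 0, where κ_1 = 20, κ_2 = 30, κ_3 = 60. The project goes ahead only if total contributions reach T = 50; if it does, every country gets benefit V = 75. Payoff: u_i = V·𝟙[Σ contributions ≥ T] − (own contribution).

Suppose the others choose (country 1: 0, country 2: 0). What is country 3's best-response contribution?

60

Others' total = 0. Contributing 60 brings total to 60 ≥ 50: gain V − κ_3 = 15.
Best response: 60.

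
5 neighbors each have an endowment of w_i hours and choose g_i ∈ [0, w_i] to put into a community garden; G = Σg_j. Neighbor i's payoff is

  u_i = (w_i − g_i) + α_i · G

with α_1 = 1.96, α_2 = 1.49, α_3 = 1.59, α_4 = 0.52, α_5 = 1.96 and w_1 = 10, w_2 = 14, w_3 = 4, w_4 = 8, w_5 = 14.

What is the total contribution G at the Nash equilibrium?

∂u_i/∂g_i = α_i − 1, so neighbor i contributes w_i if α_i > 1, else 0.
α_i > 1 for i ∈ {1, 2, 3, 5}; NE contributions (10, 14, 4, 0, 14), G = 42.

42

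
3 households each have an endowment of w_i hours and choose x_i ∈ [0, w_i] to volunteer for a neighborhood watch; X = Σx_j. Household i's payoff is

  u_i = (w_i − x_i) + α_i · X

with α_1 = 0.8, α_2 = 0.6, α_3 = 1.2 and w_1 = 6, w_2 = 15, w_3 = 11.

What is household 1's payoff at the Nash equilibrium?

∂u_i/∂x_i = α_i − 1, so household i contributes w_i if α_i > 1, else 0.
α_i > 1 for i ∈ {3}; NE contributions (0, 0, 11), X = 11.
u_1 = (6 − 0) + 0.8·11 = 14.8.

14.8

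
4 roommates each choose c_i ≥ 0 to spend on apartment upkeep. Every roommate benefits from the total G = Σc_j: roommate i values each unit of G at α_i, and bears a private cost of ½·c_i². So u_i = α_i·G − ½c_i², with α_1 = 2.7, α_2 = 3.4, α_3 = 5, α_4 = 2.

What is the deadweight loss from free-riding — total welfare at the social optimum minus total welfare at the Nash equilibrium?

195.535

Roommate i's FOC: ∂u_i/∂c_i = α_i − c_i = 0, so c_i* = α_i.
NE contributions = (2.7, 3.4, 5, 2); G = 13.1.
W^NE = (Σα)·G − ½Σα_i² = 13.1² − ½·47.85 = 147.685.
Planner sets c_i = Σα_j = 13.1 for every i, so G^SO = 4·13.1 = 52.4.
W^SO = (Σα)·G^SO − ½·4·(Σα)² = (4/2)·13.1² = 343.22.
Deadweight loss = W^SO − W^NE = 195.535.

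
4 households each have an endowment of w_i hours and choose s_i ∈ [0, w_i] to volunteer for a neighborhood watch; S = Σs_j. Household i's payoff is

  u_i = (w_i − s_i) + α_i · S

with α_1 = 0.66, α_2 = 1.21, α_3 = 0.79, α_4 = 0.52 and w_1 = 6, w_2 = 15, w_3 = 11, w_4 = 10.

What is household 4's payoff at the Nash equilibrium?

17.8

∂u_i/∂s_i = α_i − 1, so household i contributes w_i if α_i > 1, else 0.
α_i > 1 for i ∈ {2}; NE contributions (0, 15, 0, 0), S = 15.
u_4 = (10 − 0) + 0.52·15 = 17.8.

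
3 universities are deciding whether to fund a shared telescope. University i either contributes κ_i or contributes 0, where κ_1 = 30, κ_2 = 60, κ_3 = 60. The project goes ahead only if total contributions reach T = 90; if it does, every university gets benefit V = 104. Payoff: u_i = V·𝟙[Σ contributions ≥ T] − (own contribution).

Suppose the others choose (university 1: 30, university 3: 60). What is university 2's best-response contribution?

0

Others' total = 90 ≥ 90; contributing adds cost 60 for no extra benefit.
Best response: 0.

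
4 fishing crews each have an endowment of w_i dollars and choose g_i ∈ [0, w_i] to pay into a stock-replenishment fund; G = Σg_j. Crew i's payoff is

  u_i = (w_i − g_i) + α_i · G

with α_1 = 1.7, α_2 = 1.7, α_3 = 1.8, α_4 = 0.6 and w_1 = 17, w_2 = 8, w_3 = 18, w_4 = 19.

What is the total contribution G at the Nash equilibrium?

∂u_i/∂g_i = α_i − 1, so crew i contributes w_i if α_i > 1, else 0.
α_i > 1 for i ∈ {1, 2, 3}; NE contributions (17, 8, 18, 0), G = 43.

43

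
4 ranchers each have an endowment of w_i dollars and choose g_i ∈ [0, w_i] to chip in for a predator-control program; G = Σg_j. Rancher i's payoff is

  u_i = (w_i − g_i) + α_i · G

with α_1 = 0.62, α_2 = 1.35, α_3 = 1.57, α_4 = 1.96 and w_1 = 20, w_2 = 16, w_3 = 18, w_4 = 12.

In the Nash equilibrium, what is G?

∂u_i/∂g_i = α_i − 1, so rancher i contributes w_i if α_i > 1, else 0.
α_i > 1 for i ∈ {2, 3, 4}; NE contributions (0, 16, 18, 12), G = 46.

46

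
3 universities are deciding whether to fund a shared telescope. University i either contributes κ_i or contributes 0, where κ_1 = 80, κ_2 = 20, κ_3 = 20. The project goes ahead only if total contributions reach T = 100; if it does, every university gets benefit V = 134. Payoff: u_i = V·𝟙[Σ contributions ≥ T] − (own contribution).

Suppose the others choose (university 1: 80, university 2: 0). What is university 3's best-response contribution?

Others' total = 80. Contributing 20 brings total to 100 ≥ 100: gain V − κ_3 = 114.
Best response: 20.

20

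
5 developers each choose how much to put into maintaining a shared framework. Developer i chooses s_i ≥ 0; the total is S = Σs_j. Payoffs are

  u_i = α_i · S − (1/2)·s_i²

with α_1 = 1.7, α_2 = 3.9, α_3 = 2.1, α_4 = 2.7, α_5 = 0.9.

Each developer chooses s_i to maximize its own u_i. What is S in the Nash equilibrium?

Developer i's FOC: ∂u_i/∂s_i = α_i − s_i = 0, so s_i* = α_i.
NE contributions = (1.7, 3.9, 2.1, 2.7, 0.9); S = 11.3.

11.3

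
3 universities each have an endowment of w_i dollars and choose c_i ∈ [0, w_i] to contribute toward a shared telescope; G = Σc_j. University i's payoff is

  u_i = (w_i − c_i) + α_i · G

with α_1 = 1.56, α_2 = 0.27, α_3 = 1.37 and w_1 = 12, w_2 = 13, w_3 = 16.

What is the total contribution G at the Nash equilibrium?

28

∂u_i/∂c_i = α_i − 1, so university i contributes w_i if α_i > 1, else 0.
α_i > 1 for i ∈ {1, 3}; NE contributions (12, 0, 16), G = 28.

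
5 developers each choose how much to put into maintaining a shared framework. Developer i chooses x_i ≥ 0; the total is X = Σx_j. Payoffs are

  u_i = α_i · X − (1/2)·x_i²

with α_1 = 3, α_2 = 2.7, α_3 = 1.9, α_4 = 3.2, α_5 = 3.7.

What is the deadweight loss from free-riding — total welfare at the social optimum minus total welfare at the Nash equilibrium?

Developer i's FOC: ∂u_i/∂x_i = α_i − x_i = 0, so x_i* = α_i.
NE contributions = (3, 2.7, 1.9, 3.2, 3.7); X = 14.5.
W^NE = (Σα)·X − ½Σα_i² = 14.5² − ½·43.83 = 188.335.
Planner sets x_i = Σα_j = 14.5 for every i, so X^SO = 5·14.5 = 72.5.
W^SO = (Σα)·X^SO − ½·5·(Σα)² = (5/2)·14.5² = 525.625.
Deadweight loss = W^SO − W^NE = 337.29.

337.29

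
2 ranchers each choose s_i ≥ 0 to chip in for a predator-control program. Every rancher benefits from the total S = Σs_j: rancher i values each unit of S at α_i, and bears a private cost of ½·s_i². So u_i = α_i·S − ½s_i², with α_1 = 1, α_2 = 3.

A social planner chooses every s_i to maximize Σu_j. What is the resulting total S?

Planner FOC: ∂(Σu_j)/∂s_i = (Σα_j) − s_i = 0, so s_i^SO = Σα_j = 4 for every i; S^SO = 8.

8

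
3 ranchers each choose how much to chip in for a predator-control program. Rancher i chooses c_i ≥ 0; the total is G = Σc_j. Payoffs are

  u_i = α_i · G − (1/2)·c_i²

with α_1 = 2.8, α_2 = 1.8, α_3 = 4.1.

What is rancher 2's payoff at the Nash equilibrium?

Rancher i's FOC: ∂u_i/∂c_i = α_i − c_i = 0, so c_i* = α_i.
NE contributions = (2.8, 1.8, 4.1); G = 8.7.
u_2 = α_2·G − ½·(c_2)² = 1.8·8.7 − ½·1.8² = 14.04.

14.04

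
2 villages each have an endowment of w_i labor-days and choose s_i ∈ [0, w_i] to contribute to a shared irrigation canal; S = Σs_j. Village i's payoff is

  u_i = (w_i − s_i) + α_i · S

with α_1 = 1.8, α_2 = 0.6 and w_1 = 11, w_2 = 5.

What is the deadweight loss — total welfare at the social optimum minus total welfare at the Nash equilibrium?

7

∂u_i/∂s_i = α_i − 1, so village i contributes w_i if α_i > 1, else 0.
α_i > 1 for i ∈ {1}; NE contributions (11, 0), S = 11.
W^NE = Σw_i − S^NE + (Σα_i)·S^NE = 16 + 1.4·11 = 31.4.
Planner: ∂(Σu_j)/∂s_i = Σα_j − 1 = 1.4 > 0, so everyone contributes w_i; S^SO = 16, W^SO = 16 + 1.4·16 = 38.4.
Deadweight loss = 7.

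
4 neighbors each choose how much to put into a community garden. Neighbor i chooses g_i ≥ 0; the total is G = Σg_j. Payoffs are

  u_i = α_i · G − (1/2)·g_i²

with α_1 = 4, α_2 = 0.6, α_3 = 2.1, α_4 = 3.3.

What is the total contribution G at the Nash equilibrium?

10

Neighbor i's FOC: ∂u_i/∂g_i = α_i − g_i = 0, so g_i* = α_i.
NE contributions = (4, 0.6, 2.1, 3.3); G = 10.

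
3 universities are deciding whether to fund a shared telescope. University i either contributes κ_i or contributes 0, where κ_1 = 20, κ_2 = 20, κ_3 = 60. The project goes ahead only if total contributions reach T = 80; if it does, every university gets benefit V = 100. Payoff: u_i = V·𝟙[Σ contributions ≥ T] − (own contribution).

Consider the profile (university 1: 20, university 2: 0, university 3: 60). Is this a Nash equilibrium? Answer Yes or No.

Yes

Total = 80 ≥ 80: provided.
University 1 (pledges 20, payoff 80): dropping to 0 → total 60, payoff 0. No gain.
University 2 (pledges 0, payoff 100): pledging 20 → total 100, payoff 80. No gain.
University 3 (pledges 60, payoff 40): dropping to 0 → total 20, payoff 0. No gain.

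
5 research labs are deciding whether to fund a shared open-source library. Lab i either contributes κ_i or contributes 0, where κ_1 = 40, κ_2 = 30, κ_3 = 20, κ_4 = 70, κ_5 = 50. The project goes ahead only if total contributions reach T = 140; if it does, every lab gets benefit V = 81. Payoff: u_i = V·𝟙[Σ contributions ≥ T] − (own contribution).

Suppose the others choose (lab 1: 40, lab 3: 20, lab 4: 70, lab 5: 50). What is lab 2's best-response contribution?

Others' total = 180 ≥ 140; contributing adds cost 30 for no extra benefit.
Best response: 0.

0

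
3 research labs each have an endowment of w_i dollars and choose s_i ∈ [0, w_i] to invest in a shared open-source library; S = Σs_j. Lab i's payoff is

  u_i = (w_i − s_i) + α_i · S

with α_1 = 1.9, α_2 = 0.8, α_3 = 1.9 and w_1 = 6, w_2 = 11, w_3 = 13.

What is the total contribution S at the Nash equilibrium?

∂u_i/∂s_i = α_i − 1, so lab i contributes w_i if α_i > 1, else 0.
α_i > 1 for i ∈ {1, 3}; NE contributions (6, 0, 13), S = 19.

19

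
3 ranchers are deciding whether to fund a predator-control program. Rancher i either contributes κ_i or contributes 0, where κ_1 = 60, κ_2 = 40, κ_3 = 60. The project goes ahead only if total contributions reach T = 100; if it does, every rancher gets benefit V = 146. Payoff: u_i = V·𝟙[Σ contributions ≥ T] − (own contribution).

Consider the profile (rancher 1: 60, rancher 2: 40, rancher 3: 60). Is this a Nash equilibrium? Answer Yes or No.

Total = 160 ≥ 100: provided.
Rancher 1 (pledges 60, payoff 86): dropping to 0 → total 100, payoff 146. Profitable deviation.

No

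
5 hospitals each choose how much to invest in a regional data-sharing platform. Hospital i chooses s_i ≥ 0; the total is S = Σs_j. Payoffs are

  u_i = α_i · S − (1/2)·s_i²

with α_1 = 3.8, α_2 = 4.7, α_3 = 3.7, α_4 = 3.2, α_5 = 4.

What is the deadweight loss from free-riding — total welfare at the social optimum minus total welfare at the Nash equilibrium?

Hospital i's FOC: ∂u_i/∂s_i = α_i − s_i = 0, so s_i* = α_i.
NE contributions = (3.8, 4.7, 3.7, 3.2, 4); S = 19.4.
W^NE = (Σα)·S − ½Σα_i² = 19.4² − ½·76.46 = 338.13.
Planner sets s_i = Σα_j = 19.4 for every i, so S^SO = 5·19.4 = 97.
W^SO = (Σα)·S^SO − ½·5·(Σα)² = (5/2)·19.4² = 940.9.
Deadweight loss = W^SO − W^NE = 602.77.

602.77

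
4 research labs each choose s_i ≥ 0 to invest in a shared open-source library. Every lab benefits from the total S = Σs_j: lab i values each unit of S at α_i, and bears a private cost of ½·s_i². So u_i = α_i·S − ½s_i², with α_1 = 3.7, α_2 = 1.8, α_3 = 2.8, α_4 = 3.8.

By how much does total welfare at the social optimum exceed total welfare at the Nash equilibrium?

Lab i's FOC: ∂u_i/∂s_i = α_i − s_i = 0, so s_i* = α_i.
NE contributions = (3.7, 1.8, 2.8, 3.8); S = 12.1.
W^NE = (Σα)·S − ½Σα_i² = 12.1² − ½·39.21 = 126.805.
Planner sets s_i = Σα_j = 12.1 for every i, so S^SO = 4·12.1 = 48.4.
W^SO = (Σα)·S^SO − ½·4·(Σα)² = (4/2)·12.1² = 292.82.
Deadweight loss = W^SO − W^NE = 166.015.

166.015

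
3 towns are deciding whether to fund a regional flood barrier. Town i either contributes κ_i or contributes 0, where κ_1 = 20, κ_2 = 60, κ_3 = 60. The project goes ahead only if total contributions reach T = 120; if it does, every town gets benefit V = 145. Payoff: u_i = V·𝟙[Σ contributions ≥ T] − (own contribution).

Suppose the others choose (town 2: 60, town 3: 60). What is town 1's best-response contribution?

0

Others' total = 120 ≥ 120; contributing adds cost 20 for no extra benefit.
Best response: 0.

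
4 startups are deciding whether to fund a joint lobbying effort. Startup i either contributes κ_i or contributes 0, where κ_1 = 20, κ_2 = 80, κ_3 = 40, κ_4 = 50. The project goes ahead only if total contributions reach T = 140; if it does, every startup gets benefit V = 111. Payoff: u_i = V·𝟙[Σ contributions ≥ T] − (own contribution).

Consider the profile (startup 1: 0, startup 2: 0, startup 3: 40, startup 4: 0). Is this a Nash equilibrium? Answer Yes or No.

No

Total = 40 < 140: not provided.
Startup 1 (pledges 0, payoff 0): pledging 20 → total 60, payoff -20. No gain.
Startup 2 (pledges 0, payoff 0): pledging 80 → total 120, payoff -80. No gain.
Startup 3 (pledges 40, payoff -40): dropping to 0 → total 0, payoff 0. Profitable deviation.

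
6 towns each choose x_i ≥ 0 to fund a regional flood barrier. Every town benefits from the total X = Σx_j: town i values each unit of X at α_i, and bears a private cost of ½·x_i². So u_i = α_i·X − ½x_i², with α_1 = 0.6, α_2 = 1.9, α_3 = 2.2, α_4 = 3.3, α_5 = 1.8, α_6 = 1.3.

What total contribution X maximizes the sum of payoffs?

Planner FOC: ∂(Σu_j)/∂x_i = (Σα_j) − x_i = 0, so x_i^SO = Σα_j = 11.1 for every i; X^SO = 66.6.

66.6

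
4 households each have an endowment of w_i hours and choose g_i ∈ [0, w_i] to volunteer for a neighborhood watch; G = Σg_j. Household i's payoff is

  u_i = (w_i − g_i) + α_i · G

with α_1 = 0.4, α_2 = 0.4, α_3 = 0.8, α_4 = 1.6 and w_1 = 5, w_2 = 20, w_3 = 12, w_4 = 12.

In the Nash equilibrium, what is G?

∂u_i/∂g_i = α_i − 1, so household i contributes w_i if α_i > 1, else 0.
α_i > 1 for i ∈ {4}; NE contributions (0, 0, 0, 12), G = 12.

12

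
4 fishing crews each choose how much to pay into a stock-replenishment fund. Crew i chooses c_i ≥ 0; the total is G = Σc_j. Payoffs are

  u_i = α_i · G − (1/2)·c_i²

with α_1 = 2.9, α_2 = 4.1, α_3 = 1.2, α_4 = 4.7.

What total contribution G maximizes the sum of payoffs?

Planner FOC: ∂(Σu_j)/∂c_i = (Σα_j) − c_i = 0, so c_i^SO = Σα_j = 12.9 for every i; G^SO = 51.6.

51.6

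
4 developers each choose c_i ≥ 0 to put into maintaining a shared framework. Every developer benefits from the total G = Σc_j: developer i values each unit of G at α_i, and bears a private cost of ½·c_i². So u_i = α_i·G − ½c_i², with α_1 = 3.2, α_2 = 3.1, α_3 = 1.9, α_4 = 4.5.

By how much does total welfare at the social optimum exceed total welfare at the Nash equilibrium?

183.145

Developer i's FOC: ∂u_i/∂c_i = α_i − c_i = 0, so c_i* = α_i.
NE contributions = (3.2, 3.1, 1.9, 4.5); G = 12.7.
W^NE = (Σα)·G − ½Σα_i² = 12.7² − ½·43.71 = 139.435.
Planner sets c_i = Σα_j = 12.7 for every i, so G^SO = 4·12.7 = 50.8.
W^SO = (Σα)·G^SO − ½·4·(Σα)² = (4/2)·12.7² = 322.58.
Deadweight loss = W^SO − W^NE = 183.145.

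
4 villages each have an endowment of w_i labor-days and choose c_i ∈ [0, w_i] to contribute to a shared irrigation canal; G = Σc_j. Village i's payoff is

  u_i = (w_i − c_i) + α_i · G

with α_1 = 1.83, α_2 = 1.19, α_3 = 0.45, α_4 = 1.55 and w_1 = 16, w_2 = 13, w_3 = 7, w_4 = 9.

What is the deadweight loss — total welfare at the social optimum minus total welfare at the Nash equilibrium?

∂u_i/∂c_i = α_i − 1, so village i contributes w_i if α_i > 1, else 0.
α_i > 1 for i ∈ {1, 2, 4}; NE contributions (16, 13, 0, 9), G = 38.
W^NE = Σw_i − G^NE + (Σα_i)·G^NE = 45 + 4.02·38 = 197.76.
Planner: ∂(Σu_j)/∂c_i = Σα_j − 1 = 4.02 > 0, so everyone contributes w_i; G^SO = 45, W^SO = 45 + 4.02·45 = 225.9.
Deadweight loss = 28.14.

28.14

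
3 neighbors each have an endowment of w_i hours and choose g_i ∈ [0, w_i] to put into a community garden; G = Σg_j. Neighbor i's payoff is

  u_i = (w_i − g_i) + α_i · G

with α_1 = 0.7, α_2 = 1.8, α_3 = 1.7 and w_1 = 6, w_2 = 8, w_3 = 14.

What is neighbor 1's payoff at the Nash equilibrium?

∂u_i/∂g_i = α_i − 1, so neighbor i contributes w_i if α_i > 1, else 0.
α_i > 1 for i ∈ {2, 3}; NE contributions (0, 8, 14), G = 22.
u_1 = (6 − 0) + 0.7·22 = 21.4.

21.4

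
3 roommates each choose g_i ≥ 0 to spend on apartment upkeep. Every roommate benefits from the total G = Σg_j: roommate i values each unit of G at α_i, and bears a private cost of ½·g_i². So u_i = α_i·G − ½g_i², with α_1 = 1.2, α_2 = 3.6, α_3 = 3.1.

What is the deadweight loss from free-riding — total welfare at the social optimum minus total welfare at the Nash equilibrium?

Roommate i's FOC: ∂u_i/∂g_i = α_i − g_i = 0, so g_i* = α_i.
NE contributions = (1.2, 3.6, 3.1); G = 7.9.
W^NE = (Σα)·G − ½Σα_i² = 7.9² − ½·24.01 = 50.405.
Planner sets g_i = Σα_j = 7.9 for every i, so G^SO = 3·7.9 = 23.7.
W^SO = (Σα)·G^SO − ½·3·(Σα)² = (3/2)·7.9² = 93.615.
Deadweight loss = W^SO − W^NE = 43.21.

43.21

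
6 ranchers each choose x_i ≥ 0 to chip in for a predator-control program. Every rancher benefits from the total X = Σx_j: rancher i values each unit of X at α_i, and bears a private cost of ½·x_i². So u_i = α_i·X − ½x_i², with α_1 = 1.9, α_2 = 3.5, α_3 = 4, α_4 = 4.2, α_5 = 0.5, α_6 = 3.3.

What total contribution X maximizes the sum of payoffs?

104.4

Planner FOC: ∂(Σu_j)/∂x_i = (Σα_j) − x_i = 0, so x_i^SO = Σα_j = 17.4 for every i; X^SO = 104.4.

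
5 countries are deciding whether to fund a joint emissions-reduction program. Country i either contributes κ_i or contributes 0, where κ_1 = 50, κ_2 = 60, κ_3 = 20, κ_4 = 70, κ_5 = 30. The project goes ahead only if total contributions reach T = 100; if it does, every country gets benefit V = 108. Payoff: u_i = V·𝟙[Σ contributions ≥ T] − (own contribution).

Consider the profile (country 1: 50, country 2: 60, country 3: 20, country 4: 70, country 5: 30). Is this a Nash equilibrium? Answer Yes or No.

Total = 230 ≥ 100: provided.
Country 1 (pledges 50, payoff 58): dropping to 0 → total 180, payoff 108. Profitable deviation.

No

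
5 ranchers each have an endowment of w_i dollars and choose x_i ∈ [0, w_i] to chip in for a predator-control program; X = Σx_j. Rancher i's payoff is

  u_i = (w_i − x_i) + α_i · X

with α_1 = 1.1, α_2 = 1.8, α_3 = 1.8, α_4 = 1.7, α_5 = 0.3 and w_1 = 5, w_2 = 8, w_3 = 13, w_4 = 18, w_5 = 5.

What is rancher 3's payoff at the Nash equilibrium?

∂u_i/∂x_i = α_i − 1, so rancher i contributes w_i if α_i > 1, else 0.
α_i > 1 for i ∈ {1, 2, 3, 4}; NE contributions (5, 8, 13, 18, 0), X = 44.
u_3 = (13 − 13) + 1.8·44 = 79.2.

79.2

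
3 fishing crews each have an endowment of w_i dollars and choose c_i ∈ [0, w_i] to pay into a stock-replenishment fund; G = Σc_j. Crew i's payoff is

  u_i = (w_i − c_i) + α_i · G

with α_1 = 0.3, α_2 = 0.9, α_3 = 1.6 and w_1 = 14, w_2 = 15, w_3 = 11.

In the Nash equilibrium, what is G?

11

∂u_i/∂c_i = α_i − 1, so crew i contributes w_i if α_i > 1, else 0.
α_i > 1 for i ∈ {3}; NE contributions (0, 0, 11), G = 11.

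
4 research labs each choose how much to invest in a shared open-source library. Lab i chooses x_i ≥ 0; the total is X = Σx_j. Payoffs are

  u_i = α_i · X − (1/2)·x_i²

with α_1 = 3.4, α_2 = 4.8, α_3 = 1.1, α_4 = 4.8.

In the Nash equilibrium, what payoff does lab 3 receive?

14.905

Lab i's FOC: ∂u_i/∂x_i = α_i − x_i = 0, so x_i* = α_i.
NE contributions = (3.4, 4.8, 1.1, 4.8); X = 14.1.
u_3 = α_3·X − ½·(x_3)² = 1.1·14.1 − ½·1.1² = 14.905.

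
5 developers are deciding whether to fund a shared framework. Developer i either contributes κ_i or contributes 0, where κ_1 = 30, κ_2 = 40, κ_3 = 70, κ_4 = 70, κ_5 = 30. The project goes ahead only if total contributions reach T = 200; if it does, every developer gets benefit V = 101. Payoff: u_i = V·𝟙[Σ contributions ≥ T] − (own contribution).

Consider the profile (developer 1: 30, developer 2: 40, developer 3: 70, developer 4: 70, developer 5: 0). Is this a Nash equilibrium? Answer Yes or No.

Total = 210 ≥ 200: provided.
Developer 1 (pledges 30, payoff 71): dropping to 0 → total 180, payoff 0. No gain.
Developer 2 (pledges 40, payoff 61): dropping to 0 → total 170, payoff 0. No gain.
Developer 3 (pledges 70, payoff 31): dropping to 0 → total 140, payoff 0. No gain.
Developer 4 (pledges 70, payoff 31): dropping to 0 → total 140, payoff 0. No gain.
Developer 5 (pledges 0, payoff 101): pledging 30 → total 240, payoff 71. No gain.

Yes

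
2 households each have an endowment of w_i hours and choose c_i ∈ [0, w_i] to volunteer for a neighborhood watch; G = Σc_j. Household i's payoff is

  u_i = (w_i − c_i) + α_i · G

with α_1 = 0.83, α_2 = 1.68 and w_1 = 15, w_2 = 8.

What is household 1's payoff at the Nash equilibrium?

∂u_i/∂c_i = α_i − 1, so household i contributes w_i if α_i > 1, else 0.
α_i > 1 for i ∈ {2}; NE contributions (0, 8), G = 8.
u_1 = (15 − 0) + 0.83·8 = 21.64.

21.64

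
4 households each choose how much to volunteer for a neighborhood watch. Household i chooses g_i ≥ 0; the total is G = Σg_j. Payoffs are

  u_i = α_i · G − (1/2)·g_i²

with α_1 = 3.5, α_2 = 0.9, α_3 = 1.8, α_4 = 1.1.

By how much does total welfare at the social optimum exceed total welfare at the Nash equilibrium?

62.045

Household i's FOC: ∂u_i/∂g_i = α_i − g_i = 0, so g_i* = α_i.
NE contributions = (3.5, 0.9, 1.8, 1.1); G = 7.3.
W^NE = (Σα)·G − ½Σα_i² = 7.3² − ½·17.51 = 44.535.
Planner sets g_i = Σα_j = 7.3 for every i, so G^SO = 4·7.3 = 29.2.
W^SO = (Σα)·G^SO − ½·4·(Σα)² = (4/2)·7.3² = 106.58.
Deadweight loss = W^SO − W^NE = 62.045.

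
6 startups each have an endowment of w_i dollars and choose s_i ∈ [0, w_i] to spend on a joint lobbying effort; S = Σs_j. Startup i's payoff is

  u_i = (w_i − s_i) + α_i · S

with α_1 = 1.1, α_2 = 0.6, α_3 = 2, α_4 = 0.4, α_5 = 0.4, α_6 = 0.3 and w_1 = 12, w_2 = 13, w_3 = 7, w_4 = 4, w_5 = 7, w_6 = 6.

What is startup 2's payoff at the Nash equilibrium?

24.4

∂u_i/∂s_i = α_i − 1, so startup i contributes w_i if α_i > 1, else 0.
α_i > 1 for i ∈ {1, 3}; NE contributions (12, 0, 7, 0, 0, 0), S = 19.
u_2 = (13 − 0) + 0.6·19 = 24.4.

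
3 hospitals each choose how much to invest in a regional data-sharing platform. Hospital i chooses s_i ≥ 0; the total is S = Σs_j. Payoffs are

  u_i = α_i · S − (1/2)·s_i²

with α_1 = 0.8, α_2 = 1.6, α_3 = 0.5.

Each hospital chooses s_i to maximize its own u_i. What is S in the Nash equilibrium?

2.9

Hospital i's FOC: ∂u_i/∂s_i = α_i − s_i = 0, so s_i* = α_i.
NE contributions = (0.8, 1.6, 0.5); S = 2.9.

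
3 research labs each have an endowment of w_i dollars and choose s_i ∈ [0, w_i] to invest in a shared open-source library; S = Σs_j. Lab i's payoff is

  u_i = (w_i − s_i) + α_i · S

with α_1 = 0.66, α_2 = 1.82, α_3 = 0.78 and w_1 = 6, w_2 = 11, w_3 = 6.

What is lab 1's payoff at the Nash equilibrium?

13.26

∂u_i/∂s_i = α_i − 1, so lab i contributes w_i if α_i > 1, else 0.
α_i > 1 for i ∈ {2}; NE contributions (0, 11, 0), S = 11.
u_1 = (6 − 0) + 0.66·11 = 13.26.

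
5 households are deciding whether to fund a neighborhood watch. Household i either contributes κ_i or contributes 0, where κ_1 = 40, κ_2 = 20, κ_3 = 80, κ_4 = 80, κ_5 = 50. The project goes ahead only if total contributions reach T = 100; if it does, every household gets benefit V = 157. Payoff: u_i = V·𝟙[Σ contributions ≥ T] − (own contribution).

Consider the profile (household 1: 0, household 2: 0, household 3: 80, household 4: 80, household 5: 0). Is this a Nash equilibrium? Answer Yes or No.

Yes

Total = 160 ≥ 100: provided.
Household 1 (pledges 0, payoff 157): pledging 40 → total 200, payoff 117. No gain.
Household 2 (pledges 0, payoff 157): pledging 20 → total 180, payoff 137. No gain.
Household 3 (pledges 80, payoff 77): dropping to 0 → total 80, payoff 0. No gain.
Household 4 (pledges 80, payoff 77): dropping to 0 → total 80, payoff 0. No gain.
Household 5 (pledges 0, payoff 157): pledging 50 → total 210, payoff 107. No gain.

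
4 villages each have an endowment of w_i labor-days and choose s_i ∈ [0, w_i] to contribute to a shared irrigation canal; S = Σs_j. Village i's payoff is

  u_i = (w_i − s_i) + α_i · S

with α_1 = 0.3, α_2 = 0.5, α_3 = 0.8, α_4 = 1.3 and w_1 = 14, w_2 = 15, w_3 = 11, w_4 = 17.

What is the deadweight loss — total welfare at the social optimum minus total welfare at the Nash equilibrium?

76

∂u_i/∂s_i = α_i − 1, so village i contributes w_i if α_i > 1, else 0.
α_i > 1 for i ∈ {4}; NE contributions (0, 0, 0, 17), S = 17.
W^NE = Σw_i − S^NE + (Σα_i)·S^NE = 57 + 1.9·17 = 89.3.
Planner: ∂(Σu_j)/∂s_i = Σα_j − 1 = 1.9 > 0, so everyone contributes w_i; S^SO = 57, W^SO = 57 + 1.9·57 = 165.3.
Deadweight loss = 76.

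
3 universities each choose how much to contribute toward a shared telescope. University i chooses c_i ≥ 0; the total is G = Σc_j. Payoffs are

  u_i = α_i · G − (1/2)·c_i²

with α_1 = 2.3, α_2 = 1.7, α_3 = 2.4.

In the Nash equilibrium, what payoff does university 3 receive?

University i's FOC: ∂u_i/∂c_i = α_i − c_i = 0, so c_i* = α_i.
NE contributions = (2.3, 1.7, 2.4); G = 6.4.
u_3 = α_3·G − ½·(c_3)² = 2.4·6.4 − ½·2.4² = 12.48.

12.48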